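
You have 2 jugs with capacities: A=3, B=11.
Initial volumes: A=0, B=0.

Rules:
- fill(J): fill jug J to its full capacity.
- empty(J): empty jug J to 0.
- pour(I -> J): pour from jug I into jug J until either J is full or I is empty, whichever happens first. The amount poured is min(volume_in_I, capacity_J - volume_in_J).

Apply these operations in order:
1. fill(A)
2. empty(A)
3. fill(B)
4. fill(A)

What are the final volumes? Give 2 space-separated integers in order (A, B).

Step 1: fill(A) -> (A=3 B=0)
Step 2: empty(A) -> (A=0 B=0)
Step 3: fill(B) -> (A=0 B=11)
Step 4: fill(A) -> (A=3 B=11)

Answer: 3 11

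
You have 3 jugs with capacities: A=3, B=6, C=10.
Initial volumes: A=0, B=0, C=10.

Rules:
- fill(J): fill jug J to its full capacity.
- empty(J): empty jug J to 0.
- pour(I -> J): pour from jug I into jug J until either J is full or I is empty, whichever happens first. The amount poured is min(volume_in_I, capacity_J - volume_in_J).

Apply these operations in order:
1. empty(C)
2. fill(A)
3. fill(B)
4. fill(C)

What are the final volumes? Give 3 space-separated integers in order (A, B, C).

Answer: 3 6 10

Derivation:
Step 1: empty(C) -> (A=0 B=0 C=0)
Step 2: fill(A) -> (A=3 B=0 C=0)
Step 3: fill(B) -> (A=3 B=6 C=0)
Step 4: fill(C) -> (A=3 B=6 C=10)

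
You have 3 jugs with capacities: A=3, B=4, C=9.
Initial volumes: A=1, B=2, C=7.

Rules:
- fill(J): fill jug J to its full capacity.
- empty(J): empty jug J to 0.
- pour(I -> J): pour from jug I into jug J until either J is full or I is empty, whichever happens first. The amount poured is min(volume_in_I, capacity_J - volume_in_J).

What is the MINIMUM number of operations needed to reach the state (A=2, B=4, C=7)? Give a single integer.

BFS from (A=1, B=2, C=7). One shortest path:
  1. empty(A) -> (A=0 B=2 C=7)
  2. pour(B -> A) -> (A=2 B=0 C=7)
  3. fill(B) -> (A=2 B=4 C=7)
Reached target in 3 moves.

Answer: 3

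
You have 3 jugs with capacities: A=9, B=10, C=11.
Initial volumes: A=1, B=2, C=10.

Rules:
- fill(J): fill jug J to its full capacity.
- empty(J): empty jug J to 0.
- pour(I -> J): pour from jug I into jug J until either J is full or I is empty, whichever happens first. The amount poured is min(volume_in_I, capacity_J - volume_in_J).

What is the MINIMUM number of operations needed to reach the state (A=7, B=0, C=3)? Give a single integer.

Answer: 7

Derivation:
BFS from (A=1, B=2, C=10). One shortest path:
  1. fill(A) -> (A=9 B=2 C=10)
  2. empty(C) -> (A=9 B=2 C=0)
  3. pour(A -> C) -> (A=0 B=2 C=9)
  4. fill(A) -> (A=9 B=2 C=9)
  5. pour(A -> C) -> (A=7 B=2 C=11)
  6. pour(C -> B) -> (A=7 B=10 C=3)
  7. empty(B) -> (A=7 B=0 C=3)
Reached target in 7 moves.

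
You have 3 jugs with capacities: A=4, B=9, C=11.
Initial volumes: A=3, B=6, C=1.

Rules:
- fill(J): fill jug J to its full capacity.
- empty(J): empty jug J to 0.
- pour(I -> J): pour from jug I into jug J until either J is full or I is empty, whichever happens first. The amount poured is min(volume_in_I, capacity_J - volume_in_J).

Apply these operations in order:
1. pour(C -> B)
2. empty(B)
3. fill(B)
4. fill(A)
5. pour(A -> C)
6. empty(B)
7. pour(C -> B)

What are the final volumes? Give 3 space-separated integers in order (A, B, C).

Step 1: pour(C -> B) -> (A=3 B=7 C=0)
Step 2: empty(B) -> (A=3 B=0 C=0)
Step 3: fill(B) -> (A=3 B=9 C=0)
Step 4: fill(A) -> (A=4 B=9 C=0)
Step 5: pour(A -> C) -> (A=0 B=9 C=4)
Step 6: empty(B) -> (A=0 B=0 C=4)
Step 7: pour(C -> B) -> (A=0 B=4 C=0)

Answer: 0 4 0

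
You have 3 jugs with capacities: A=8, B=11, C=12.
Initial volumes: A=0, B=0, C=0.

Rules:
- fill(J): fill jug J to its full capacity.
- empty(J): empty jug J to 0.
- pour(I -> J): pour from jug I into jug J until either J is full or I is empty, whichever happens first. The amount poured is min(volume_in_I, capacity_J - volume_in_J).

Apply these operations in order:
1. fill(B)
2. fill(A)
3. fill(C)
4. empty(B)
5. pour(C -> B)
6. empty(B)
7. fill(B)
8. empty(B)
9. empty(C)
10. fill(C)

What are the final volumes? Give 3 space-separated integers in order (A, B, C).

Answer: 8 0 12

Derivation:
Step 1: fill(B) -> (A=0 B=11 C=0)
Step 2: fill(A) -> (A=8 B=11 C=0)
Step 3: fill(C) -> (A=8 B=11 C=12)
Step 4: empty(B) -> (A=8 B=0 C=12)
Step 5: pour(C -> B) -> (A=8 B=11 C=1)
Step 6: empty(B) -> (A=8 B=0 C=1)
Step 7: fill(B) -> (A=8 B=11 C=1)
Step 8: empty(B) -> (A=8 B=0 C=1)
Step 9: empty(C) -> (A=8 B=0 C=0)
Step 10: fill(C) -> (A=8 B=0 C=12)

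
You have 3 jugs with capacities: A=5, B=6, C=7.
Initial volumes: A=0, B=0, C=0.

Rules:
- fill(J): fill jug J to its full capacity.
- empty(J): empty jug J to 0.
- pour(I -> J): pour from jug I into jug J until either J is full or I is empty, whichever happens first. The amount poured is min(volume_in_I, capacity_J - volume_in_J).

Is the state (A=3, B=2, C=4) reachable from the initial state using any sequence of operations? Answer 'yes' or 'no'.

BFS explored all 216 reachable states.
Reachable set includes: (0,0,0), (0,0,1), (0,0,2), (0,0,3), (0,0,4), (0,0,5), (0,0,6), (0,0,7), (0,1,0), (0,1,1), (0,1,2), (0,1,3) ...
Target (A=3, B=2, C=4) not in reachable set → no.

Answer: no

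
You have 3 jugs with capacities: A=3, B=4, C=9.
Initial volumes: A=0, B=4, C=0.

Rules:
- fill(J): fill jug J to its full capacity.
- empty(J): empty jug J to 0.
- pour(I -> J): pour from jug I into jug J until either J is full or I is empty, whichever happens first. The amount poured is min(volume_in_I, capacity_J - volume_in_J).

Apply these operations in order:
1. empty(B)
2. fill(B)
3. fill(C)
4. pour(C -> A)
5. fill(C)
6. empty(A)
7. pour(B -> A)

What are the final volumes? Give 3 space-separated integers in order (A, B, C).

Answer: 3 1 9

Derivation:
Step 1: empty(B) -> (A=0 B=0 C=0)
Step 2: fill(B) -> (A=0 B=4 C=0)
Step 3: fill(C) -> (A=0 B=4 C=9)
Step 4: pour(C -> A) -> (A=3 B=4 C=6)
Step 5: fill(C) -> (A=3 B=4 C=9)
Step 6: empty(A) -> (A=0 B=4 C=9)
Step 7: pour(B -> A) -> (A=3 B=1 C=9)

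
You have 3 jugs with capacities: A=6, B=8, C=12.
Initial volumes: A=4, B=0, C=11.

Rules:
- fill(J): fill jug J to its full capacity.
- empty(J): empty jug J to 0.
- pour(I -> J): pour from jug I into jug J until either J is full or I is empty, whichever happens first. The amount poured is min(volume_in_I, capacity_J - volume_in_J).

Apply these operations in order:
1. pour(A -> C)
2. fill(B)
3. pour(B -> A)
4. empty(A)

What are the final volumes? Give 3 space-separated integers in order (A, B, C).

Step 1: pour(A -> C) -> (A=3 B=0 C=12)
Step 2: fill(B) -> (A=3 B=8 C=12)
Step 3: pour(B -> A) -> (A=6 B=5 C=12)
Step 4: empty(A) -> (A=0 B=5 C=12)

Answer: 0 5 12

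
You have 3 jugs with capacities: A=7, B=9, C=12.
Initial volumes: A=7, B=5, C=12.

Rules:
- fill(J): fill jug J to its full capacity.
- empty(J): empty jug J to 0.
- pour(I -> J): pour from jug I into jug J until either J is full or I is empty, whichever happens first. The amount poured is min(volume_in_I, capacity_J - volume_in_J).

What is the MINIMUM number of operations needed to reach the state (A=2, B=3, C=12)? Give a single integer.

Answer: 7

Derivation:
BFS from (A=7, B=5, C=12). One shortest path:
  1. empty(B) -> (A=7 B=0 C=12)
  2. pour(C -> B) -> (A=7 B=9 C=3)
  3. empty(B) -> (A=7 B=0 C=3)
  4. pour(C -> B) -> (A=7 B=3 C=0)
  5. pour(A -> C) -> (A=0 B=3 C=7)
  6. fill(A) -> (A=7 B=3 C=7)
  7. pour(A -> C) -> (A=2 B=3 C=12)
Reached target in 7 moves.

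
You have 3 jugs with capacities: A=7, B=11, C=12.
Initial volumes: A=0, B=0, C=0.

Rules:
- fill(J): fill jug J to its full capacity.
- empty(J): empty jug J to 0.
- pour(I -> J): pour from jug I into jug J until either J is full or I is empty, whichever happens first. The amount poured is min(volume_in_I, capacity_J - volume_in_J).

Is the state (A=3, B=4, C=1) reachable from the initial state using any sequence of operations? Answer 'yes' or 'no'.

BFS explored all 588 reachable states.
Reachable set includes: (0,0,0), (0,0,1), (0,0,2), (0,0,3), (0,0,4), (0,0,5), (0,0,6), (0,0,7), (0,0,8), (0,0,9), (0,0,10), (0,0,11) ...
Target (A=3, B=4, C=1) not in reachable set → no.

Answer: no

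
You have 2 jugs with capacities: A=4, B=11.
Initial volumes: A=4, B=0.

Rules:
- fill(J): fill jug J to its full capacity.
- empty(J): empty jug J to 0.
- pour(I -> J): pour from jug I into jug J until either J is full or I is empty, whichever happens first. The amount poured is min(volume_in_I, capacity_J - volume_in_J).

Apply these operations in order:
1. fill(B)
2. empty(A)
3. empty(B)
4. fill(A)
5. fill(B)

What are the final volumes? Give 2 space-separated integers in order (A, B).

Answer: 4 11

Derivation:
Step 1: fill(B) -> (A=4 B=11)
Step 2: empty(A) -> (A=0 B=11)
Step 3: empty(B) -> (A=0 B=0)
Step 4: fill(A) -> (A=4 B=0)
Step 5: fill(B) -> (A=4 B=11)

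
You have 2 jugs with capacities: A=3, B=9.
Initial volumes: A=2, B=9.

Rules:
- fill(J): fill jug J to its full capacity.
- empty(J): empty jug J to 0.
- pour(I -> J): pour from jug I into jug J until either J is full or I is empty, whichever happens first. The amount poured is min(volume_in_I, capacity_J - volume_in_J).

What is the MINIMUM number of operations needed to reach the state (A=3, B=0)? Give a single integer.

BFS from (A=2, B=9). One shortest path:
  1. fill(A) -> (A=3 B=9)
  2. empty(B) -> (A=3 B=0)
Reached target in 2 moves.

Answer: 2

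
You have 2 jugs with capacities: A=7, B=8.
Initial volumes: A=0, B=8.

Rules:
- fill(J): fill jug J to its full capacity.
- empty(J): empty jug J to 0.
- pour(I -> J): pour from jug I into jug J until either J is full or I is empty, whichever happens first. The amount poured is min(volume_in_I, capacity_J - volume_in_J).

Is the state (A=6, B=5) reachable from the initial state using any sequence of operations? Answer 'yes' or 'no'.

BFS explored all 30 reachable states.
Reachable set includes: (0,0), (0,1), (0,2), (0,3), (0,4), (0,5), (0,6), (0,7), (0,8), (1,0), (1,8), (2,0) ...
Target (A=6, B=5) not in reachable set → no.

Answer: no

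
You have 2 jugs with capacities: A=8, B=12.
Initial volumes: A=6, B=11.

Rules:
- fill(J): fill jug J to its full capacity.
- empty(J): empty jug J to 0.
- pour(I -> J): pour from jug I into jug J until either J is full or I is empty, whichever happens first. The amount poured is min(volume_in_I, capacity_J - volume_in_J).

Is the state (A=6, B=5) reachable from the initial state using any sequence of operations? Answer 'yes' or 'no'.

Answer: no

Derivation:
BFS explored all 41 reachable states.
Reachable set includes: (0,0), (0,1), (0,2), (0,3), (0,4), (0,5), (0,6), (0,7), (0,8), (0,9), (0,10), (0,11) ...
Target (A=6, B=5) not in reachable set → no.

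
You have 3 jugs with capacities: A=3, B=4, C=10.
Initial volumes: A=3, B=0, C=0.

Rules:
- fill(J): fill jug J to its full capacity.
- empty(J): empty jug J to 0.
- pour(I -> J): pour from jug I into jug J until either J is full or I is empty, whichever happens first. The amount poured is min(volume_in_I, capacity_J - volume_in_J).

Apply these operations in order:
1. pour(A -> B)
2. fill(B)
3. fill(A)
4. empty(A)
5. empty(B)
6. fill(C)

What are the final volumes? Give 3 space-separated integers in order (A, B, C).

Answer: 0 0 10

Derivation:
Step 1: pour(A -> B) -> (A=0 B=3 C=0)
Step 2: fill(B) -> (A=0 B=4 C=0)
Step 3: fill(A) -> (A=3 B=4 C=0)
Step 4: empty(A) -> (A=0 B=4 C=0)
Step 5: empty(B) -> (A=0 B=0 C=0)
Step 6: fill(C) -> (A=0 B=0 C=10)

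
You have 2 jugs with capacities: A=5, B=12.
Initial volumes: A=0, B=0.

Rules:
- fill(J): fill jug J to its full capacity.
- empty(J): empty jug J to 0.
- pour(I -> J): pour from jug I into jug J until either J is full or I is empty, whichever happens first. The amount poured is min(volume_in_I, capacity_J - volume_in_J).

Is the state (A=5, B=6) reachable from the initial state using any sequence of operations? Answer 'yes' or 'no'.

BFS from (A=0, B=0):
  1. fill(B) -> (A=0 B=12)
  2. pour(B -> A) -> (A=5 B=7)
  3. empty(A) -> (A=0 B=7)
  4. pour(B -> A) -> (A=5 B=2)
  5. empty(A) -> (A=0 B=2)
  6. pour(B -> A) -> (A=2 B=0)
  7. fill(B) -> (A=2 B=12)
  8. pour(B -> A) -> (A=5 B=9)
  9. empty(A) -> (A=0 B=9)
  10. pour(B -> A) -> (A=5 B=4)
  11. empty(A) -> (A=0 B=4)
  12. pour(B -> A) -> (A=4 B=0)
  13. fill(B) -> (A=4 B=12)
  14. pour(B -> A) -> (A=5 B=11)
  15. empty(A) -> (A=0 B=11)
  16. pour(B -> A) -> (A=5 B=6)
Target reached → yes.

Answer: yes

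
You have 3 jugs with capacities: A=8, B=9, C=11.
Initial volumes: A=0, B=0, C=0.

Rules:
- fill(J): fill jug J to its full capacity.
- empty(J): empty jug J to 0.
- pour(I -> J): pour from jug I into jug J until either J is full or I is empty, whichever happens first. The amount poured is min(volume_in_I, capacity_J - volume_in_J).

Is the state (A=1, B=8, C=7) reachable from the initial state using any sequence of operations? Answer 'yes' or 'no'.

Answer: no

Derivation:
BFS explored all 520 reachable states.
Reachable set includes: (0,0,0), (0,0,1), (0,0,2), (0,0,3), (0,0,4), (0,0,5), (0,0,6), (0,0,7), (0,0,8), (0,0,9), (0,0,10), (0,0,11) ...
Target (A=1, B=8, C=7) not in reachable set → no.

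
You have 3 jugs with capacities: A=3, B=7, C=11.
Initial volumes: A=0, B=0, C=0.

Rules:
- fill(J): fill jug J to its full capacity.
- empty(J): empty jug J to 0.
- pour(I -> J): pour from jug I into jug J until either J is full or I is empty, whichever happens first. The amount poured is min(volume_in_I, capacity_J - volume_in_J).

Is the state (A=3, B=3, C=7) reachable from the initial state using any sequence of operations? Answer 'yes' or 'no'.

Answer: yes

Derivation:
BFS from (A=0, B=0, C=0):
  1. fill(A) -> (A=3 B=0 C=0)
  2. fill(B) -> (A=3 B=7 C=0)
  3. pour(B -> C) -> (A=3 B=0 C=7)
  4. pour(A -> B) -> (A=0 B=3 C=7)
  5. fill(A) -> (A=3 B=3 C=7)
Target reached → yes.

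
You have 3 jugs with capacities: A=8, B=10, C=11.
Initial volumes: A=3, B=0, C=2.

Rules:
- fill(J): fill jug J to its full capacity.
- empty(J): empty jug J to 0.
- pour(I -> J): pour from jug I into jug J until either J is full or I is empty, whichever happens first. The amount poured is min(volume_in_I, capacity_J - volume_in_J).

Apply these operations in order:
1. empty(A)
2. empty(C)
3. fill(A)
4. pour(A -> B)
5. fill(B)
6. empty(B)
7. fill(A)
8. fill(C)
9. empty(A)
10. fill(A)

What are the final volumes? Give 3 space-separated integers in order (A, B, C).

Step 1: empty(A) -> (A=0 B=0 C=2)
Step 2: empty(C) -> (A=0 B=0 C=0)
Step 3: fill(A) -> (A=8 B=0 C=0)
Step 4: pour(A -> B) -> (A=0 B=8 C=0)
Step 5: fill(B) -> (A=0 B=10 C=0)
Step 6: empty(B) -> (A=0 B=0 C=0)
Step 7: fill(A) -> (A=8 B=0 C=0)
Step 8: fill(C) -> (A=8 B=0 C=11)
Step 9: empty(A) -> (A=0 B=0 C=11)
Step 10: fill(A) -> (A=8 B=0 C=11)

Answer: 8 0 11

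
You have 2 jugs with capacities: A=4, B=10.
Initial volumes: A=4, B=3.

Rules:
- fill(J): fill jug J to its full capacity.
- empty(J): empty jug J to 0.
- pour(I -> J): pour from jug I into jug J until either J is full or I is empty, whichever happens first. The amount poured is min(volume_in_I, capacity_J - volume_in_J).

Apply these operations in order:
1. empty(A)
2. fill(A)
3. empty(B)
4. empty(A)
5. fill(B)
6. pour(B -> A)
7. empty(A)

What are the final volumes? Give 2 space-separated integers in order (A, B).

Step 1: empty(A) -> (A=0 B=3)
Step 2: fill(A) -> (A=4 B=3)
Step 3: empty(B) -> (A=4 B=0)
Step 4: empty(A) -> (A=0 B=0)
Step 5: fill(B) -> (A=0 B=10)
Step 6: pour(B -> A) -> (A=4 B=6)
Step 7: empty(A) -> (A=0 B=6)

Answer: 0 6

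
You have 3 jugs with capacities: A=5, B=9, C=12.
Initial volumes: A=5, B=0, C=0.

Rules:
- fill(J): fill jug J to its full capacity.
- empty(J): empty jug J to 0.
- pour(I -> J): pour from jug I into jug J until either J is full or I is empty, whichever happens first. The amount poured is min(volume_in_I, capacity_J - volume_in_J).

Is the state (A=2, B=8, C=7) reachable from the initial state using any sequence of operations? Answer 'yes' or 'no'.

Answer: no

Derivation:
BFS explored all 428 reachable states.
Reachable set includes: (0,0,0), (0,0,1), (0,0,2), (0,0,3), (0,0,4), (0,0,5), (0,0,6), (0,0,7), (0,0,8), (0,0,9), (0,0,10), (0,0,11) ...
Target (A=2, B=8, C=7) not in reachable set → no.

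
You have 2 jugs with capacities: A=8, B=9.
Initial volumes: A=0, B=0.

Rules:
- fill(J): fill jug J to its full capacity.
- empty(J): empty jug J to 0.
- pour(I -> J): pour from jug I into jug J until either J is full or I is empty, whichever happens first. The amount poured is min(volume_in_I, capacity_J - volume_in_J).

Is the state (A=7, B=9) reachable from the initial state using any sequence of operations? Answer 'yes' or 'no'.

Answer: yes

Derivation:
BFS from (A=0, B=0):
  1. fill(A) -> (A=8 B=0)
  2. pour(A -> B) -> (A=0 B=8)
  3. fill(A) -> (A=8 B=8)
  4. pour(A -> B) -> (A=7 B=9)
Target reached → yes.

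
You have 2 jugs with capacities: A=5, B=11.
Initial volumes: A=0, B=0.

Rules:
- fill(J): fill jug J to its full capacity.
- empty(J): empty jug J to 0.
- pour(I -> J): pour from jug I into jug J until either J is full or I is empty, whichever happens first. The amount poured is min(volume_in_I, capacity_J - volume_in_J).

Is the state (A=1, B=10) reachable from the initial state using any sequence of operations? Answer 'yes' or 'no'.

Answer: no

Derivation:
BFS explored all 32 reachable states.
Reachable set includes: (0,0), (0,1), (0,2), (0,3), (0,4), (0,5), (0,6), (0,7), (0,8), (0,9), (0,10), (0,11) ...
Target (A=1, B=10) not in reachable set → no.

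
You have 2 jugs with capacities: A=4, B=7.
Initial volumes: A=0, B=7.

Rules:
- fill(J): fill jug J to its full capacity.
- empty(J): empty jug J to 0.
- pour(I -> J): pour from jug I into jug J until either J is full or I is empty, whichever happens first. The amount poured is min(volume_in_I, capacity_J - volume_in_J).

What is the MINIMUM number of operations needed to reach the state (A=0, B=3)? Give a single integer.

Answer: 2

Derivation:
BFS from (A=0, B=7). One shortest path:
  1. pour(B -> A) -> (A=4 B=3)
  2. empty(A) -> (A=0 B=3)
Reached target in 2 moves.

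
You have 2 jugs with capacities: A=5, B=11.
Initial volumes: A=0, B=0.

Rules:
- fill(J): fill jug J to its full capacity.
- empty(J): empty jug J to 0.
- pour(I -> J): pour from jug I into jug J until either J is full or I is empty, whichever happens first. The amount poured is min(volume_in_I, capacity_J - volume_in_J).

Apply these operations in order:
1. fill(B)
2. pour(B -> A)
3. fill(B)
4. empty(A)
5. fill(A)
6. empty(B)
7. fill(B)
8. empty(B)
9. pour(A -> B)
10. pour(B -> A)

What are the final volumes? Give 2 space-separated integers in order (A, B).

Answer: 5 0

Derivation:
Step 1: fill(B) -> (A=0 B=11)
Step 2: pour(B -> A) -> (A=5 B=6)
Step 3: fill(B) -> (A=5 B=11)
Step 4: empty(A) -> (A=0 B=11)
Step 5: fill(A) -> (A=5 B=11)
Step 6: empty(B) -> (A=5 B=0)
Step 7: fill(B) -> (A=5 B=11)
Step 8: empty(B) -> (A=5 B=0)
Step 9: pour(A -> B) -> (A=0 B=5)
Step 10: pour(B -> A) -> (A=5 B=0)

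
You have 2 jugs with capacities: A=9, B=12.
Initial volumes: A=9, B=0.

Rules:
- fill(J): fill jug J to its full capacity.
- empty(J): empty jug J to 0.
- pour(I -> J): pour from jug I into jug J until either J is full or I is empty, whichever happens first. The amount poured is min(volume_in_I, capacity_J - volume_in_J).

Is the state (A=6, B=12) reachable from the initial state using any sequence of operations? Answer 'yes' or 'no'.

Answer: yes

Derivation:
BFS from (A=9, B=0):
  1. pour(A -> B) -> (A=0 B=9)
  2. fill(A) -> (A=9 B=9)
  3. pour(A -> B) -> (A=6 B=12)
Target reached → yes.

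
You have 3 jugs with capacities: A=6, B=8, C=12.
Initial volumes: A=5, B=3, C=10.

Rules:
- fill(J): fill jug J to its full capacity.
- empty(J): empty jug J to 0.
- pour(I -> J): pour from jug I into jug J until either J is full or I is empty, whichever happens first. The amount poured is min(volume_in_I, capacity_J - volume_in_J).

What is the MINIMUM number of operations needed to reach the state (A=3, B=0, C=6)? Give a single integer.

BFS from (A=5, B=3, C=10). One shortest path:
  1. fill(A) -> (A=6 B=3 C=10)
  2. empty(C) -> (A=6 B=3 C=0)
  3. pour(A -> C) -> (A=0 B=3 C=6)
  4. pour(B -> A) -> (A=3 B=0 C=6)
Reached target in 4 moves.

Answer: 4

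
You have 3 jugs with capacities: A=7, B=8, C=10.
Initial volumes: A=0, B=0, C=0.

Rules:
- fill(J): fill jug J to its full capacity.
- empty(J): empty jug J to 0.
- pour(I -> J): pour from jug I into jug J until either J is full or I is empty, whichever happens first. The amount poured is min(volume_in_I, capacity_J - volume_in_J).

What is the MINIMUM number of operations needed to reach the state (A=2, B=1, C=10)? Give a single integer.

Answer: 6

Derivation:
BFS from (A=0, B=0, C=0). One shortest path:
  1. fill(C) -> (A=0 B=0 C=10)
  2. pour(C -> B) -> (A=0 B=8 C=2)
  3. pour(B -> A) -> (A=7 B=1 C=2)
  4. empty(A) -> (A=0 B=1 C=2)
  5. pour(C -> A) -> (A=2 B=1 C=0)
  6. fill(C) -> (A=2 B=1 C=10)
Reached target in 6 moves.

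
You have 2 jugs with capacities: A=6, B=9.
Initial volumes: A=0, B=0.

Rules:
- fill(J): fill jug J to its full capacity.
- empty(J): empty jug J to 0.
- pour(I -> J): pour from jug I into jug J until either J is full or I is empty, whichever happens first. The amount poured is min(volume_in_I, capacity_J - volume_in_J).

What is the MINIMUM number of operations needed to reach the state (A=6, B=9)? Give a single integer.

Answer: 2

Derivation:
BFS from (A=0, B=0). One shortest path:
  1. fill(A) -> (A=6 B=0)
  2. fill(B) -> (A=6 B=9)
Reached target in 2 moves.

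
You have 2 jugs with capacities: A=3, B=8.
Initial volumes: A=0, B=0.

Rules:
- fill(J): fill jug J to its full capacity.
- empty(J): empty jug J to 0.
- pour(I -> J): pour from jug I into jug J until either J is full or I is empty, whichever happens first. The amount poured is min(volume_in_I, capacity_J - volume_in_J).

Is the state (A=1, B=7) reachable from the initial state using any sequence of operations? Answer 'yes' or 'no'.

BFS explored all 22 reachable states.
Reachable set includes: (0,0), (0,1), (0,2), (0,3), (0,4), (0,5), (0,6), (0,7), (0,8), (1,0), (1,8), (2,0) ...
Target (A=1, B=7) not in reachable set → no.

Answer: no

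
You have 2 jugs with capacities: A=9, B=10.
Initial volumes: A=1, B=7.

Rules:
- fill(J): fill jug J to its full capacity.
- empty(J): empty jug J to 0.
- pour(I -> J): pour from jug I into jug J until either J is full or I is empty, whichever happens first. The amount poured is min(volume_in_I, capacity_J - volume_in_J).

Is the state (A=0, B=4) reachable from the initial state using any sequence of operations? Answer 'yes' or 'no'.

Answer: yes

Derivation:
BFS from (A=1, B=7):
  1. fill(B) -> (A=1 B=10)
  2. pour(B -> A) -> (A=9 B=2)
  3. empty(A) -> (A=0 B=2)
  4. pour(B -> A) -> (A=2 B=0)
  5. fill(B) -> (A=2 B=10)
  6. pour(B -> A) -> (A=9 B=3)
  7. empty(A) -> (A=0 B=3)
  8. pour(B -> A) -> (A=3 B=0)
  9. fill(B) -> (A=3 B=10)
  10. pour(B -> A) -> (A=9 B=4)
  11. empty(A) -> (A=0 B=4)
Target reached → yes.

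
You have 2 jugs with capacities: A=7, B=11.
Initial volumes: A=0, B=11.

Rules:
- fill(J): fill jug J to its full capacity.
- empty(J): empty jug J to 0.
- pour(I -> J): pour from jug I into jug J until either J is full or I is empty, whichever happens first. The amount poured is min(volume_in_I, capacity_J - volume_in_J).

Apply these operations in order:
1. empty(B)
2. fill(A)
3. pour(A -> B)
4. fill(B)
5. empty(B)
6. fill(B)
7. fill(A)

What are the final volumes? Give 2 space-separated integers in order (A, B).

Step 1: empty(B) -> (A=0 B=0)
Step 2: fill(A) -> (A=7 B=0)
Step 3: pour(A -> B) -> (A=0 B=7)
Step 4: fill(B) -> (A=0 B=11)
Step 5: empty(B) -> (A=0 B=0)
Step 6: fill(B) -> (A=0 B=11)
Step 7: fill(A) -> (A=7 B=11)

Answer: 7 11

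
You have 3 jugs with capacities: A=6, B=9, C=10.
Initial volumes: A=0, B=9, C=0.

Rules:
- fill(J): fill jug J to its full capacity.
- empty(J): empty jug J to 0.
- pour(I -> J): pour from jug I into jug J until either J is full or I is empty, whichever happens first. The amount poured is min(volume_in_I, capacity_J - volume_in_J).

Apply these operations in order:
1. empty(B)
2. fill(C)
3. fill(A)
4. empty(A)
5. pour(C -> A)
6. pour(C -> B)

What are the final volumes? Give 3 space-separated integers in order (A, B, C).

Answer: 6 4 0

Derivation:
Step 1: empty(B) -> (A=0 B=0 C=0)
Step 2: fill(C) -> (A=0 B=0 C=10)
Step 3: fill(A) -> (A=6 B=0 C=10)
Step 4: empty(A) -> (A=0 B=0 C=10)
Step 5: pour(C -> A) -> (A=6 B=0 C=4)
Step 6: pour(C -> B) -> (A=6 B=4 C=0)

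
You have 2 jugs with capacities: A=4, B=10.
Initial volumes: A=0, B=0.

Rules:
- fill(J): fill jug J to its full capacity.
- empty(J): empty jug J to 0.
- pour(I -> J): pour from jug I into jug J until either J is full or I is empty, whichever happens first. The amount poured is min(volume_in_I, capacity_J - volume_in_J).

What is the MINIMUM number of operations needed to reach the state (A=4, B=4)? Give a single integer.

Answer: 3

Derivation:
BFS from (A=0, B=0). One shortest path:
  1. fill(A) -> (A=4 B=0)
  2. pour(A -> B) -> (A=0 B=4)
  3. fill(A) -> (A=4 B=4)
Reached target in 3 moves.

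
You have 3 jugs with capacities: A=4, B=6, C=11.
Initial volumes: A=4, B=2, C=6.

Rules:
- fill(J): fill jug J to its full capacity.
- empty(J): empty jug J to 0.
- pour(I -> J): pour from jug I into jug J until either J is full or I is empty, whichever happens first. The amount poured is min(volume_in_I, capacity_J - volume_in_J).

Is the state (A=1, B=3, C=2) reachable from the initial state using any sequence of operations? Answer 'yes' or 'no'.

BFS explored all 270 reachable states.
Reachable set includes: (0,0,0), (0,0,1), (0,0,2), (0,0,3), (0,0,4), (0,0,5), (0,0,6), (0,0,7), (0,0,8), (0,0,9), (0,0,10), (0,0,11) ...
Target (A=1, B=3, C=2) not in reachable set → no.

Answer: no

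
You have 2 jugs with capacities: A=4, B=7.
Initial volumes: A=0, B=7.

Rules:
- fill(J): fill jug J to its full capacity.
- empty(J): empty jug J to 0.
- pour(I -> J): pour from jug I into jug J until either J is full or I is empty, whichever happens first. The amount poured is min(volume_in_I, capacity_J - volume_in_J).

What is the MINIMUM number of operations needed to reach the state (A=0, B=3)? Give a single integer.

Answer: 2

Derivation:
BFS from (A=0, B=7). One shortest path:
  1. pour(B -> A) -> (A=4 B=3)
  2. empty(A) -> (A=0 B=3)
Reached target in 2 moves.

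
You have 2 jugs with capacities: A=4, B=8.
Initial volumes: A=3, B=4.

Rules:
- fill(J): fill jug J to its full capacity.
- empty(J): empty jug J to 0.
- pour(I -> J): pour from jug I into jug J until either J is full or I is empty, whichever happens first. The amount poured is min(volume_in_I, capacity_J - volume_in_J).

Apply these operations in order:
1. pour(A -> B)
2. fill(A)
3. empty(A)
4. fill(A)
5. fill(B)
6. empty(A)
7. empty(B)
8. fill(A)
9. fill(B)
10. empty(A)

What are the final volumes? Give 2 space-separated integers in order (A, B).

Answer: 0 8

Derivation:
Step 1: pour(A -> B) -> (A=0 B=7)
Step 2: fill(A) -> (A=4 B=7)
Step 3: empty(A) -> (A=0 B=7)
Step 4: fill(A) -> (A=4 B=7)
Step 5: fill(B) -> (A=4 B=8)
Step 6: empty(A) -> (A=0 B=8)
Step 7: empty(B) -> (A=0 B=0)
Step 8: fill(A) -> (A=4 B=0)
Step 9: fill(B) -> (A=4 B=8)
Step 10: empty(A) -> (A=0 B=8)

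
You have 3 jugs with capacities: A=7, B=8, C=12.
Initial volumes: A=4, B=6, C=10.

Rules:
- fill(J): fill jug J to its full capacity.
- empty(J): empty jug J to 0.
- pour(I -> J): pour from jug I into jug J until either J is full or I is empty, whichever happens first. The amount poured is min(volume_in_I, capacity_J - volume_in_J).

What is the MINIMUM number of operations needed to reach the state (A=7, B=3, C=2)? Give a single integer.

BFS from (A=4, B=6, C=10). One shortest path:
  1. pour(A -> B) -> (A=2 B=8 C=10)
  2. empty(B) -> (A=2 B=0 C=10)
  3. pour(C -> B) -> (A=2 B=8 C=2)
  4. pour(B -> A) -> (A=7 B=3 C=2)
Reached target in 4 moves.

Answer: 4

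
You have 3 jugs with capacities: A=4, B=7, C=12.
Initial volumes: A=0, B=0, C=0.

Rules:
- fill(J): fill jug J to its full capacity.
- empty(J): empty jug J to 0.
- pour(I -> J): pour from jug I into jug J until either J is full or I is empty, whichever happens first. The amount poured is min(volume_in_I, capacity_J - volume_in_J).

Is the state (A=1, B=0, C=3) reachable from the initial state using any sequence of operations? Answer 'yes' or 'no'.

BFS from (A=0, B=0, C=0):
  1. fill(A) -> (A=4 B=0 C=0)
  2. fill(B) -> (A=4 B=7 C=0)
  3. pour(B -> C) -> (A=4 B=0 C=7)
  4. pour(A -> B) -> (A=0 B=4 C=7)
  5. pour(C -> A) -> (A=4 B=4 C=3)
  6. pour(A -> B) -> (A=1 B=7 C=3)
  7. empty(B) -> (A=1 B=0 C=3)
Target reached → yes.

Answer: yes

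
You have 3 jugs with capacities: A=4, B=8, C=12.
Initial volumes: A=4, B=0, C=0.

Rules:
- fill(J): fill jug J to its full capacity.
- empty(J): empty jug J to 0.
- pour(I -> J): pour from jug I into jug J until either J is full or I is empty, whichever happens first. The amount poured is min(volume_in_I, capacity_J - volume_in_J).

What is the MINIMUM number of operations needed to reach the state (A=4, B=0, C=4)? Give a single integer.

BFS from (A=4, B=0, C=0). One shortest path:
  1. pour(A -> C) -> (A=0 B=0 C=4)
  2. fill(A) -> (A=4 B=0 C=4)
Reached target in 2 moves.

Answer: 2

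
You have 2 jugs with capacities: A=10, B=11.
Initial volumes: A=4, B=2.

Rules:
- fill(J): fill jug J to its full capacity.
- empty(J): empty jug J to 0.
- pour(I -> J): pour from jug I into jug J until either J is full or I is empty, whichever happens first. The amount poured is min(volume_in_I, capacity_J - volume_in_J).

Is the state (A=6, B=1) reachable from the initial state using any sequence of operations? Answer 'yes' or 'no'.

BFS explored all 43 reachable states.
Reachable set includes: (0,0), (0,1), (0,2), (0,3), (0,4), (0,5), (0,6), (0,7), (0,8), (0,9), (0,10), (0,11) ...
Target (A=6, B=1) not in reachable set → no.

Answer: no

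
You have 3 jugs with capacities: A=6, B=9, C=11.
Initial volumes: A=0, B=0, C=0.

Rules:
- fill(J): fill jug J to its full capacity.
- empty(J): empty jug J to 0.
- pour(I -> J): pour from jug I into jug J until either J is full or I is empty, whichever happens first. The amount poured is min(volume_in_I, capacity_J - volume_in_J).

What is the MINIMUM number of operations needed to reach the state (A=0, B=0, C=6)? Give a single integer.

Answer: 2

Derivation:
BFS from (A=0, B=0, C=0). One shortest path:
  1. fill(A) -> (A=6 B=0 C=0)
  2. pour(A -> C) -> (A=0 B=0 C=6)
Reached target in 2 moves.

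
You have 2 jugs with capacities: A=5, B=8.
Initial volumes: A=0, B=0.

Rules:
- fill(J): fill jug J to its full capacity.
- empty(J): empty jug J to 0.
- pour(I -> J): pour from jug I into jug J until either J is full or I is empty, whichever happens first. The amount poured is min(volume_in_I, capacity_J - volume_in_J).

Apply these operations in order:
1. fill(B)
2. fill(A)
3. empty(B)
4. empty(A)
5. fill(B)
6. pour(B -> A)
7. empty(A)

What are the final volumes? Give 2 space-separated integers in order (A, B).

Answer: 0 3

Derivation:
Step 1: fill(B) -> (A=0 B=8)
Step 2: fill(A) -> (A=5 B=8)
Step 3: empty(B) -> (A=5 B=0)
Step 4: empty(A) -> (A=0 B=0)
Step 5: fill(B) -> (A=0 B=8)
Step 6: pour(B -> A) -> (A=5 B=3)
Step 7: empty(A) -> (A=0 B=3)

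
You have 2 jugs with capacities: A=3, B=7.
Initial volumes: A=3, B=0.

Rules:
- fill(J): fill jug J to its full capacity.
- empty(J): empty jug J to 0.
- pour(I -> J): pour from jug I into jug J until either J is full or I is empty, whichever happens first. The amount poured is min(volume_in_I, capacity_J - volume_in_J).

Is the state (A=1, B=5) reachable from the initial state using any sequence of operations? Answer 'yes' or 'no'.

Answer: no

Derivation:
BFS explored all 20 reachable states.
Reachable set includes: (0,0), (0,1), (0,2), (0,3), (0,4), (0,5), (0,6), (0,7), (1,0), (1,7), (2,0), (2,7) ...
Target (A=1, B=5) not in reachable set → no.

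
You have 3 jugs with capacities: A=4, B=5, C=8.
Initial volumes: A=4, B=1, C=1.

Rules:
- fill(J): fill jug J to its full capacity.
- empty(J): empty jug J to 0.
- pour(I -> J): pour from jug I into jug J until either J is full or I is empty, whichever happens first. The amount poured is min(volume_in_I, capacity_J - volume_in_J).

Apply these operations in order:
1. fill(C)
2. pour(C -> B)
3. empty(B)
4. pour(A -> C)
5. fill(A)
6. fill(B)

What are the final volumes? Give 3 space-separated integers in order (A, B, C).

Step 1: fill(C) -> (A=4 B=1 C=8)
Step 2: pour(C -> B) -> (A=4 B=5 C=4)
Step 3: empty(B) -> (A=4 B=0 C=4)
Step 4: pour(A -> C) -> (A=0 B=0 C=8)
Step 5: fill(A) -> (A=4 B=0 C=8)
Step 6: fill(B) -> (A=4 B=5 C=8)

Answer: 4 5 8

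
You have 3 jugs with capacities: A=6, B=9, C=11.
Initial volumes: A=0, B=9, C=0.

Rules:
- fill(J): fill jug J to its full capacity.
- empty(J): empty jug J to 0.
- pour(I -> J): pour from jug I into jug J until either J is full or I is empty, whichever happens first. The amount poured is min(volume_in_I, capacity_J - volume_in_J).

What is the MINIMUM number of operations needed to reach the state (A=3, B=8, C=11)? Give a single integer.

BFS from (A=0, B=9, C=0). One shortest path:
  1. empty(B) -> (A=0 B=0 C=0)
  2. fill(C) -> (A=0 B=0 C=11)
  3. pour(C -> B) -> (A=0 B=9 C=2)
  4. pour(B -> A) -> (A=6 B=3 C=2)
  5. pour(A -> C) -> (A=0 B=3 C=8)
  6. pour(B -> A) -> (A=3 B=0 C=8)
  7. pour(C -> B) -> (A=3 B=8 C=0)
  8. fill(C) -> (A=3 B=8 C=11)
Reached target in 8 moves.

Answer: 8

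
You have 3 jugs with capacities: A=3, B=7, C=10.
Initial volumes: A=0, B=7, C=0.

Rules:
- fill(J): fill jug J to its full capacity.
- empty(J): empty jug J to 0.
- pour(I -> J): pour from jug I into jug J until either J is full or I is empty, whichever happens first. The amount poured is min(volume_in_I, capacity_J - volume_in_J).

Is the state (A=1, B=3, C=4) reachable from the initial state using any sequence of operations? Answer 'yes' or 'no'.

BFS explored all 244 reachable states.
Reachable set includes: (0,0,0), (0,0,1), (0,0,2), (0,0,3), (0,0,4), (0,0,5), (0,0,6), (0,0,7), (0,0,8), (0,0,9), (0,0,10), (0,1,0) ...
Target (A=1, B=3, C=4) not in reachable set → no.

Answer: no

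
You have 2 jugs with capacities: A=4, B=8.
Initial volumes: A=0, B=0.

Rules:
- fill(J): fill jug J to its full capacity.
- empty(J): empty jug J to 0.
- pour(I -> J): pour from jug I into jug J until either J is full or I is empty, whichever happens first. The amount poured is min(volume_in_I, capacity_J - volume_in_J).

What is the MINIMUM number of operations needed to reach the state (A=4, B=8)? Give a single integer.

Answer: 2

Derivation:
BFS from (A=0, B=0). One shortest path:
  1. fill(A) -> (A=4 B=0)
  2. fill(B) -> (A=4 B=8)
Reached target in 2 moves.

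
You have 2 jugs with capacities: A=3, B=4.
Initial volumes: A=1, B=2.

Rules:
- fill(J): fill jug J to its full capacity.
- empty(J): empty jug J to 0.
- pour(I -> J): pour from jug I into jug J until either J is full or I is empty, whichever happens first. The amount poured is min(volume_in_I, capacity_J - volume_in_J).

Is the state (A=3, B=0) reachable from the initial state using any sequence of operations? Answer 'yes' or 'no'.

Answer: yes

Derivation:
BFS from (A=1, B=2):
  1. pour(B -> A) -> (A=3 B=0)
Target reached → yes.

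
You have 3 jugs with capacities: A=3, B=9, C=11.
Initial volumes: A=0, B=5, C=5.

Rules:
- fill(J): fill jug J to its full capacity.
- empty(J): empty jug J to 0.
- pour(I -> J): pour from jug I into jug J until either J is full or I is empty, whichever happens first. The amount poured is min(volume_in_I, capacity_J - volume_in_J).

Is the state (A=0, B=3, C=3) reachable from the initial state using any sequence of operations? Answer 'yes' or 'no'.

BFS from (A=0, B=5, C=5):
  1. fill(A) -> (A=3 B=5 C=5)
  2. fill(B) -> (A=3 B=9 C=5)
  3. pour(B -> C) -> (A=3 B=3 C=11)
  4. empty(C) -> (A=3 B=3 C=0)
  5. pour(A -> C) -> (A=0 B=3 C=3)
Target reached → yes.

Answer: yes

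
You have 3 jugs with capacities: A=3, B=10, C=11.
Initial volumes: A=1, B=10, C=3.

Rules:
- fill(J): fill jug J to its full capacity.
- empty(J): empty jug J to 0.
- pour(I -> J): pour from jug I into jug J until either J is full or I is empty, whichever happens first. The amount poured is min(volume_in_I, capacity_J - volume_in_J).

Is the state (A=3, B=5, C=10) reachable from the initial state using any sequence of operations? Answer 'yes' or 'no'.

BFS from (A=1, B=10, C=3):
  1. empty(C) -> (A=1 B=10 C=0)
  2. pour(B -> C) -> (A=1 B=0 C=10)
  3. fill(B) -> (A=1 B=10 C=10)
  4. pour(B -> A) -> (A=3 B=8 C=10)
  5. empty(A) -> (A=0 B=8 C=10)
  6. pour(B -> A) -> (A=3 B=5 C=10)
Target reached → yes.

Answer: yes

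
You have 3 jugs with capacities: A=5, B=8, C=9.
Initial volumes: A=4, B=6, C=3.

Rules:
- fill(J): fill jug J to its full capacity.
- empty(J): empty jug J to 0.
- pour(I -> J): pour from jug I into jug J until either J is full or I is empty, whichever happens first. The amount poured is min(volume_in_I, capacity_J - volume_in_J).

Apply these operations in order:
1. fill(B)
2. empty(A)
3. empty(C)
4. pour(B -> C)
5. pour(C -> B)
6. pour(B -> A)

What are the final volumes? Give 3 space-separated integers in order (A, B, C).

Step 1: fill(B) -> (A=4 B=8 C=3)
Step 2: empty(A) -> (A=0 B=8 C=3)
Step 3: empty(C) -> (A=0 B=8 C=0)
Step 4: pour(B -> C) -> (A=0 B=0 C=8)
Step 5: pour(C -> B) -> (A=0 B=8 C=0)
Step 6: pour(B -> A) -> (A=5 B=3 C=0)

Answer: 5 3 0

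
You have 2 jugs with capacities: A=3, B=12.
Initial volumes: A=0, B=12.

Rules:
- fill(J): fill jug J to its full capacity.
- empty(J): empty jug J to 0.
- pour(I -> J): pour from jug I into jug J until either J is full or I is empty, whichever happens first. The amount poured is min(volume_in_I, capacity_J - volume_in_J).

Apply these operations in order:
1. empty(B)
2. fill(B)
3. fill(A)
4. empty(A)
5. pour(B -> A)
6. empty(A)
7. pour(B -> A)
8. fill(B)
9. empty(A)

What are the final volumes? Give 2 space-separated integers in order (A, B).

Answer: 0 12

Derivation:
Step 1: empty(B) -> (A=0 B=0)
Step 2: fill(B) -> (A=0 B=12)
Step 3: fill(A) -> (A=3 B=12)
Step 4: empty(A) -> (A=0 B=12)
Step 5: pour(B -> A) -> (A=3 B=9)
Step 6: empty(A) -> (A=0 B=9)
Step 7: pour(B -> A) -> (A=3 B=6)
Step 8: fill(B) -> (A=3 B=12)
Step 9: empty(A) -> (A=0 B=12)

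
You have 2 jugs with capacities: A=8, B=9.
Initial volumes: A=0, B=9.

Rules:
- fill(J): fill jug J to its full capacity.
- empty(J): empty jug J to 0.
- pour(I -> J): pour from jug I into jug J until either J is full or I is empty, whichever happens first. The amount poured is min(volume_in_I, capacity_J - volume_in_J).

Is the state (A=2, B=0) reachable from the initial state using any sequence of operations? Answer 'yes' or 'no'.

Answer: yes

Derivation:
BFS from (A=0, B=9):
  1. pour(B -> A) -> (A=8 B=1)
  2. empty(A) -> (A=0 B=1)
  3. pour(B -> A) -> (A=1 B=0)
  4. fill(B) -> (A=1 B=9)
  5. pour(B -> A) -> (A=8 B=2)
  6. empty(A) -> (A=0 B=2)
  7. pour(B -> A) -> (A=2 B=0)
Target reached → yes.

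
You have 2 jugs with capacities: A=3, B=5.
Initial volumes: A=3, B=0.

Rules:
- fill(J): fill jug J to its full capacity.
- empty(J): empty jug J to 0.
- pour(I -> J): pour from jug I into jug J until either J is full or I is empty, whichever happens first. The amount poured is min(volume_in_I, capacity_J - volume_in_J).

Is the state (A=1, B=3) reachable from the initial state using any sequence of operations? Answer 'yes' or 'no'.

Answer: no

Derivation:
BFS explored all 16 reachable states.
Reachable set includes: (0,0), (0,1), (0,2), (0,3), (0,4), (0,5), (1,0), (1,5), (2,0), (2,5), (3,0), (3,1) ...
Target (A=1, B=3) not in reachable set → no.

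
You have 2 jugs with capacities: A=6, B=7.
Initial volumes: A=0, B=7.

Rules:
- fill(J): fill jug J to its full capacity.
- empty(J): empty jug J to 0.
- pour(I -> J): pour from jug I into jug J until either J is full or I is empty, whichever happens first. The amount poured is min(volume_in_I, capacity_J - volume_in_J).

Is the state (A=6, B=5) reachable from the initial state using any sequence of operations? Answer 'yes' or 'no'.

Answer: yes

Derivation:
BFS from (A=0, B=7):
  1. fill(A) -> (A=6 B=7)
  2. empty(B) -> (A=6 B=0)
  3. pour(A -> B) -> (A=0 B=6)
  4. fill(A) -> (A=6 B=6)
  5. pour(A -> B) -> (A=5 B=7)
  6. empty(B) -> (A=5 B=0)
  7. pour(A -> B) -> (A=0 B=5)
  8. fill(A) -> (A=6 B=5)
Target reached → yes.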